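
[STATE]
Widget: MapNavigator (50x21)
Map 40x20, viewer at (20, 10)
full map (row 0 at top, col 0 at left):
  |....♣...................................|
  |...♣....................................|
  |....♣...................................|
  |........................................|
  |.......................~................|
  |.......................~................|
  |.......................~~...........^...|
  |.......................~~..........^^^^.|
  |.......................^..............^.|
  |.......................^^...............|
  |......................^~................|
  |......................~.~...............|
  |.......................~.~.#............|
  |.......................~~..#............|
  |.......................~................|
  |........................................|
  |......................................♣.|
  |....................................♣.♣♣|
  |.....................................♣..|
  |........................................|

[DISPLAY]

     ....♣...................................     
     ...♣....................................     
     ....♣...................................     
     ........................................     
     .......................~................     
     .......................~................     
     .......................~~...........^...     
     .......................~~..........^^^^.     
     .......................^..............^.     
     .......................^^...............     
     ....................@.^~................     
     ......................~.~...............     
     .......................~.~.#............     
     .......................~~..#............     
     .......................~................     
     ........................................     
     ......................................♣.     
     ....................................♣.♣♣     
     .....................................♣..     
     ........................................     
                                                  


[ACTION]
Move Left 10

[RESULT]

               ....♣..............................
               ...♣...............................
               ....♣..............................
               ...................................
               .......................~...........
               .......................~...........
               .......................~~..........
               .......................~~..........
               .......................^...........
               .......................^^..........
               ..........@...........^~...........
               ......................~.~..........
               .......................~.~.#.......
               .......................~~..#.......
               .......................~...........
               ...................................
               ...................................
               ...................................
               ...................................
               ...................................
                                                  


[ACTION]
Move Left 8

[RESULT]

                       ....♣......................
                       ...♣.......................
                       ....♣......................
                       ...........................
                       .......................~...
                       .......................~...
                       .......................~~..
                       .......................~~..
                       .......................^...
                       .......................^^..
                       ..@...................^~...
                       ......................~.~..
                       .......................~.~.
                       .......................~~..
                       .......................~...
                       ...........................
                       ...........................
                       ...........................
                       ...........................
                       ...........................
                                                  


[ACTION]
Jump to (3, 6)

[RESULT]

                                                  
                                                  
                                                  
                                                  
                      ....♣.......................
                      ...♣........................
                      ....♣.......................
                      ............................
                      .......................~....
                      .......................~....
                      ...@...................~~...
                      .......................~~...
                      .......................^....
                      .......................^^...
                      ......................^~....
                      ......................~.~...
                      .......................~.~.#
                      .......................~~..#
                      .......................~....
                      ............................
                      ............................


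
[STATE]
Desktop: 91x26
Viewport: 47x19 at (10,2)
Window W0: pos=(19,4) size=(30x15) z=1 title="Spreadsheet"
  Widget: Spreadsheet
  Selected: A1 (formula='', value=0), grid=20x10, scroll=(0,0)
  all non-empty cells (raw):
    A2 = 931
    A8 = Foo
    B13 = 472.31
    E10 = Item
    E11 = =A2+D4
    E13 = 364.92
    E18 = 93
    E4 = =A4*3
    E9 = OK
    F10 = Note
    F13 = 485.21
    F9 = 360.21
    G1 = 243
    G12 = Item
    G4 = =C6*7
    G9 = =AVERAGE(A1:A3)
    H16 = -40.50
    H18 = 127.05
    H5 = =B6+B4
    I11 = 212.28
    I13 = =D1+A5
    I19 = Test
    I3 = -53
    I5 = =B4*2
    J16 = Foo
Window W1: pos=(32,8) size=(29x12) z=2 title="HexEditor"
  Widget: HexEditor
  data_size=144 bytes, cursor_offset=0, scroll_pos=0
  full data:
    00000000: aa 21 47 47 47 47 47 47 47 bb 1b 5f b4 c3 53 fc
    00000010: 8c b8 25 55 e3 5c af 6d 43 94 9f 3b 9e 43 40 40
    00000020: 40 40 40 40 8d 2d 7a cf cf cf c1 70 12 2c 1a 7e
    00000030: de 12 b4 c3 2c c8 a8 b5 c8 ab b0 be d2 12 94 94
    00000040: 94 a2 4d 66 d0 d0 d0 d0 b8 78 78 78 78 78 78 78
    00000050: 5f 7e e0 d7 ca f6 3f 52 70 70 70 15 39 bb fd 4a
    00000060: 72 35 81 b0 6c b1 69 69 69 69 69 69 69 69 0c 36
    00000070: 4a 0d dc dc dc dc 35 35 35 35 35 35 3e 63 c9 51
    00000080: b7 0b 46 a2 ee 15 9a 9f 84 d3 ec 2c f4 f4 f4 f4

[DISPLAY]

                                               
                                               
         ┏━━━━━━━━━━━━━━━━━━━━━━━━━━━━┓        
         ┃ Spreadsheet                ┃        
         ┠────────────────────────────┨        
         ┃A1:                         ┃        
         ┃       A    ┏━━━━━━━━━━━━━━━━━━━━━━━━
         ┃------------┃ HexEditor              
         ┃  1      [0]┠────────────────────────
         ┃  2      931┃00000000  AA 21 47 47 47
         ┃  3        0┃00000010  8c b8 25 55 e3
         ┃  4        0┃00000020  40 40 40 40 8d
         ┃  5        0┃00000030  de 12 b4 c3 2c
         ┃  6        0┃00000040  94 a2 4d 66 d0
         ┃  7        0┃00000050  5f 7e e0 d7 ca
         ┃  8 Foo     ┃00000060  72 35 81 b0 6c
         ┗━━━━━━━━━━━━┃00000070  4a 0d dc dc dc
                      ┗━━━━━━━━━━━━━━━━━━━━━━━━
                                               


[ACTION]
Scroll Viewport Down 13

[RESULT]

         ┃A1:                         ┃        
         ┃       A    ┏━━━━━━━━━━━━━━━━━━━━━━━━
         ┃------------┃ HexEditor              
         ┃  1      [0]┠────────────────────────
         ┃  2      931┃00000000  AA 21 47 47 47
         ┃  3        0┃00000010  8c b8 25 55 e3
         ┃  4        0┃00000020  40 40 40 40 8d
         ┃  5        0┃00000030  de 12 b4 c3 2c
         ┃  6        0┃00000040  94 a2 4d 66 d0
         ┃  7        0┃00000050  5f 7e e0 d7 ca
         ┃  8 Foo     ┃00000060  72 35 81 b0 6c
         ┗━━━━━━━━━━━━┃00000070  4a 0d dc dc dc
                      ┗━━━━━━━━━━━━━━━━━━━━━━━━
                                               
                                               
                                               
                                               
                                               
                                               


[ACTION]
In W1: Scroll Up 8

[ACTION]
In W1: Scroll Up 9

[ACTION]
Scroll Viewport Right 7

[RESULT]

  ┃A1:                         ┃               
  ┃       A    ┏━━━━━━━━━━━━━━━━━━━━━━━━━━━┓   
  ┃------------┃ HexEditor                 ┃   
  ┃  1      [0]┠───────────────────────────┨   
  ┃  2      931┃00000000  AA 21 47 47 47 47┃   
  ┃  3        0┃00000010  8c b8 25 55 e3 5c┃   
  ┃  4        0┃00000020  40 40 40 40 8d 2d┃   
  ┃  5        0┃00000030  de 12 b4 c3 2c c8┃   
  ┃  6        0┃00000040  94 a2 4d 66 d0 d0┃   
  ┃  7        0┃00000050  5f 7e e0 d7 ca f6┃   
  ┃  8 Foo     ┃00000060  72 35 81 b0 6c b1┃   
  ┗━━━━━━━━━━━━┃00000070  4a 0d dc dc dc dc┃   
               ┗━━━━━━━━━━━━━━━━━━━━━━━━━━━┛   
                                               
                                               
                                               
                                               
                                               
                                               


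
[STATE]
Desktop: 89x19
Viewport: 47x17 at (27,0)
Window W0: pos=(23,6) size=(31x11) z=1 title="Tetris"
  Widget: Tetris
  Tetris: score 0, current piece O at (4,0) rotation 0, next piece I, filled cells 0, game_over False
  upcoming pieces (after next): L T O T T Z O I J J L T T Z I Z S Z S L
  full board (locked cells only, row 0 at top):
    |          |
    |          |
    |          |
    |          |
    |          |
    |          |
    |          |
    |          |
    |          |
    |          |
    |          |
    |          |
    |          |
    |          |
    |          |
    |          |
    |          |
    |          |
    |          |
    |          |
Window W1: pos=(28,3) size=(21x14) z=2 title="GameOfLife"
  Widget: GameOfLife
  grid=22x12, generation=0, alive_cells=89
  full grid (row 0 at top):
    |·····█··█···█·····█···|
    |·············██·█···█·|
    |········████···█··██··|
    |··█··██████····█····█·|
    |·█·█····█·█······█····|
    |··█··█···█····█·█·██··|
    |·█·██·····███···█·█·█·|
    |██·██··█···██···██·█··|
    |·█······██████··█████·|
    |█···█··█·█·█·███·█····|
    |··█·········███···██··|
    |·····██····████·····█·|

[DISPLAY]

                                               
                                               
                                               
 ┏━━━━━━━━━━━━━━━━━━━┓                         
 ┃ GameOfLife        ┃                         
 ┠───────────────────┨                         
━┃Gen: 0             ┃━━━━┓                    
t┃············██·█···┃    ┃                    
─┃·······████···█··██┃────┨                    
 ┃·█··██████····█····┃    ┃                    
 ┃█·█····█·█······█··┃    ┃                    
 ┃·█··█···█····█·█·██┃    ┃                    
 ┃█·██·····███···█·█·┃    ┃                    
 ┃█·██··█···██···██·█┃    ┃                    
 ┃█······██████··████┃    ┃                    
 ┃···█··█·█·█·███·█··┃    ┃                    
━┗━━━━━━━━━━━━━━━━━━━┛━━━━┛                    


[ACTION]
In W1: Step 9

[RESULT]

                                               
                                               
                                               
 ┏━━━━━━━━━━━━━━━━━━━┓                         
 ┃ GameOfLife        ┃                         
 ┠───────────────────┨                         
━┃Gen: 9             ┃━━━━┓                    
t┃··········██·█·····┃    ┃                    
─┃··········█·█······┃────┨                    
 ┃·███···············┃    ┃                    
 ┃█·········█······██┃    ┃                    
 ┃·█···█··█·█·······█┃    ┃                    
 ┃······██···········┃    ┃                    
 ┃··█···█·█·█······█·┃    ┃                    
 ┃··█···███··█······█┃    ┃                    
 ┃··█·█····██·····█··┃    ┃                    
━┗━━━━━━━━━━━━━━━━━━━┛━━━━┛                    


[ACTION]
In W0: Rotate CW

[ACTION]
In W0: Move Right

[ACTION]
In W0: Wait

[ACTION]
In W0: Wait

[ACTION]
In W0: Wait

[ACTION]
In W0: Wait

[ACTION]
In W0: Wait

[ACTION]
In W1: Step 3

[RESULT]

                                               
                                               
                                               
 ┏━━━━━━━━━━━━━━━━━━━┓                         
 ┃ GameOfLife        ┃                         
 ┠───────────────────┨                         
━┃Gen: 12            ┃━━━━┓                    
t┃·········█···█·····┃    ┃                    
─┃·██·········█······┃────┨                    
 ┃█·········█········┃    ┃                    
 ┃·██···███·██·····██┃    ┃                    
 ┃·····█████·······██┃    ┃                    
 ┃····██·█·█·········┃    ┃                    
 ┃····█·█············┃    ┃                    
 ┃·█··███···█·······█┃    ┃                    
 ┃·█·█·██···█······█·┃    ┃                    
━┗━━━━━━━━━━━━━━━━━━━┛━━━━┛                    


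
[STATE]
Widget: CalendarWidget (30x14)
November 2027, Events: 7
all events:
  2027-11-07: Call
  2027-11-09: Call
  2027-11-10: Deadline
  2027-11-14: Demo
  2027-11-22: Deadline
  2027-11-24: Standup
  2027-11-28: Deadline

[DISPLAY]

        November 2027         
Mo Tu We Th Fr Sa Su          
 1  2  3  4  5  6  7*         
 8  9* 10* 11 12 13 14*       
15 16 17 18 19 20 21          
22* 23 24* 25 26 27 28*       
29 30                         
                              
                              
                              
                              
                              
                              
                              


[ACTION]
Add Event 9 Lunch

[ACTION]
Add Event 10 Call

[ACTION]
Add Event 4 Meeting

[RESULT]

        November 2027         
Mo Tu We Th Fr Sa Su          
 1  2  3  4*  5  6  7*        
 8  9* 10* 11 12 13 14*       
15 16 17 18 19 20 21          
22* 23 24* 25 26 27 28*       
29 30                         
                              
                              
                              
                              
                              
                              
                              


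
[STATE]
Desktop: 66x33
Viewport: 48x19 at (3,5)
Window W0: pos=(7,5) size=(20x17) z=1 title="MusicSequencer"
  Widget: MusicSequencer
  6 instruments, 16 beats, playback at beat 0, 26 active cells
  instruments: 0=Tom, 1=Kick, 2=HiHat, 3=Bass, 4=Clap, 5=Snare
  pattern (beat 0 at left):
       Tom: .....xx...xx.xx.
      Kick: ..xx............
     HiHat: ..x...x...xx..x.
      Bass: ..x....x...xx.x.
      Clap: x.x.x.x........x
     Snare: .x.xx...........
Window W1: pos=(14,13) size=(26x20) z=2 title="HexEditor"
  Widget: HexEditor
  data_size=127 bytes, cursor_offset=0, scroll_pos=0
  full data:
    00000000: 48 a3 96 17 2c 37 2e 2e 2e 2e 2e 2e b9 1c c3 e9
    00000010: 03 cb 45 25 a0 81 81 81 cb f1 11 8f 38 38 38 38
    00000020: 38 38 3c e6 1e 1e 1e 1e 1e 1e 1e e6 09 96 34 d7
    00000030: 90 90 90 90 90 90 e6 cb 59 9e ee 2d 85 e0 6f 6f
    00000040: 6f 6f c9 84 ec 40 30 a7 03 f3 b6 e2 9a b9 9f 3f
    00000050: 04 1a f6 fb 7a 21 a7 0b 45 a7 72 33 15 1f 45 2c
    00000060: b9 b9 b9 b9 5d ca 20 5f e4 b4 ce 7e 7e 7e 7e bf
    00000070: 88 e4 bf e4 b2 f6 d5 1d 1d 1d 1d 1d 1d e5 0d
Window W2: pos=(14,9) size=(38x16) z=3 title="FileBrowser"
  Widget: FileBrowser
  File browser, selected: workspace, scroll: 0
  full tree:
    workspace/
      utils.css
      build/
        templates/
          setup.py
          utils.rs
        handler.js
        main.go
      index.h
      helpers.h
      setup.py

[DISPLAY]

    ┏━━━━━━━━━━━━━━━━━━┓                        
    ┃ MusicSequencer   ┃                        
    ┠──────────────────┨                        
    ┃      ▼12345678901┃                        
    ┃   Tom┏━━━━━━━━━━━━━━━━━━━━━━━━━━━━━━━━━━━━
    ┃  Kick┃ FileBrowser                        
    ┃ HiHat┠────────────────────────────────────
    ┃  Bass┃> [-] workspace/                    
    ┃  Clap┃    utils.css                       
    ┃ Snare┃    [+] build/                      
    ┃      ┃    index.h                         
    ┃      ┃    helpers.h                       
    ┃      ┃    setup.py                        
    ┃      ┃                                    
    ┃      ┃                                    
    ┃      ┃                                    
    ┗━━━━━━┃                                    
           ┃                                    
           ┃                                    


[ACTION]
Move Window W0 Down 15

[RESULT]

                                                
                                                
                                                
                                                
           ┏━━━━━━━━━━━━━━━━━━━━━━━━━━━━━━━━━━━━
           ┃ FileBrowser                        
           ┠────────────────────────────────────
           ┃> [-] workspace/                    
           ┃    utils.css                       
           ┃    [+] build/                      
           ┃    index.h                         
    ┏━━━━━━┃    helpers.h                       
    ┃ Music┃    setup.py                        
    ┠──────┃                                    
    ┃      ┃                                    
    ┃   Tom┃                                    
    ┃  Kick┃                                    
    ┃ HiHat┃                                    
    ┃  Bass┃                                    


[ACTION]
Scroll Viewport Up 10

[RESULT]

                                                
                                                
                                                
                                                
                                                
                                                
                                                
                                                
                                                
           ┏━━━━━━━━━━━━━━━━━━━━━━━━━━━━━━━━━━━━
           ┃ FileBrowser                        
           ┠────────────────────────────────────
           ┃> [-] workspace/                    
           ┃    utils.css                       
           ┃    [+] build/                      
           ┃    index.h                         
    ┏━━━━━━┃    helpers.h                       
    ┃ Music┃    setup.py                        
    ┠──────┃                                    


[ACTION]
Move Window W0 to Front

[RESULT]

                                                
                                                
                                                
                                                
                                                
                                                
                                                
                                                
                                                
           ┏━━━━━━━━━━━━━━━━━━━━━━━━━━━━━━━━━━━━
           ┃ FileBrowser                        
           ┠────────────────────────────────────
           ┃> [-] workspace/                    
           ┃    utils.css                       
           ┃    [+] build/                      
           ┃    index.h                         
    ┏━━━━━━━━━━━━━━━━━━┓h                       
    ┃ MusicSequencer   ┃                        
    ┠──────────────────┨                        


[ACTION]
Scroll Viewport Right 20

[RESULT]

                                                
                                                
                                                
                                                
                                                
                                                
                                                
                                                
                                                
━━━━━━━━━━━━━━━━━━━━━━━━━━━━━━━━━┓              
leBrowser                        ┃              
─────────────────────────────────┨              
-] workspace/                    ┃              
 utils.css                       ┃              
 [+] build/                      ┃              
 index.h                         ┃              
━━━━━━━━┓h                       ┃              
encer   ┃                        ┃              
────────┨                        ┃              


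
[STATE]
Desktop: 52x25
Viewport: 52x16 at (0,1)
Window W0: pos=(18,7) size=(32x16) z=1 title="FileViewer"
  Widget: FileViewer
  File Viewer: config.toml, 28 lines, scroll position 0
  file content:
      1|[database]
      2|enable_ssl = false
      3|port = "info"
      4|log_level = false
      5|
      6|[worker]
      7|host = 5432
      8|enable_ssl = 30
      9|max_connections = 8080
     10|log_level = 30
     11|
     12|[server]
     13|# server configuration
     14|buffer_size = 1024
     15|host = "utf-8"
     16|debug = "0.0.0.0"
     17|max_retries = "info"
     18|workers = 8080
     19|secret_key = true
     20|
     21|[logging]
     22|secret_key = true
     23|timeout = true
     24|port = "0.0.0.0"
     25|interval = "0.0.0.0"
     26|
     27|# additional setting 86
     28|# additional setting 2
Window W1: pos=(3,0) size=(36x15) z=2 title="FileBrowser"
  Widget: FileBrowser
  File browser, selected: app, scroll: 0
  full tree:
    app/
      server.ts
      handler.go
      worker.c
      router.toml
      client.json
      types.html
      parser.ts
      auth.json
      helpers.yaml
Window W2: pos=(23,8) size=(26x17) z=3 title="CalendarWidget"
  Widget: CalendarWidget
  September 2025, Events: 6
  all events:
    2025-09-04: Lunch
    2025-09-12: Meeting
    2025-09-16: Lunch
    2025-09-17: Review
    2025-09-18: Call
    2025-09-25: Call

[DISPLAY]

   ┃ FileBrowser                      ┃             
   ┠──────────────────────────────────┨             
   ┃> [-] app/                        ┃             
   ┃    server.ts                     ┃             
   ┃    handler.go                    ┃             
   ┃    worker.c                      ┃             
   ┃    router.toml                   ┃━━━━━━━━━━┓  
   ┃    client.json    ┏━━━━━━━━━━━━━━━━━━━━━━━━┓┃  
   ┃    types.html     ┃ CalendarWidget         ┃┨  
   ┃    parser.ts      ┠────────────────────────┨┃  
   ┃    auth.json      ┃     September 2025     ┃┃  
   ┃    helpers.yaml   ┃Mo Tu We Th Fr Sa Su    ┃┃  
   ┃                   ┃ 1  2  3  4*  5  6  7   ┃┃  
   ┗━━━━━━━━━━━━━━━━━━━┃ 8  9 10 11 12* 13 14   ┃┃  
                  ┃[wor┃15 16* 17* 18* 19 20 21 ┃┃  
                  ┃host┃22 23 24 25* 26 27 28   ┃┃  


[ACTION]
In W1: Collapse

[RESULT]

   ┃ FileBrowser                      ┃             
   ┠──────────────────────────────────┨             
   ┃> [+] app/                        ┃             
   ┃                                  ┃             
   ┃                                  ┃             
   ┃                                  ┃             
   ┃                                  ┃━━━━━━━━━━┓  
   ┃                   ┏━━━━━━━━━━━━━━━━━━━━━━━━┓┃  
   ┃                   ┃ CalendarWidget         ┃┨  
   ┃                   ┠────────────────────────┨┃  
   ┃                   ┃     September 2025     ┃┃  
   ┃                   ┃Mo Tu We Th Fr Sa Su    ┃┃  
   ┃                   ┃ 1  2  3  4*  5  6  7   ┃┃  
   ┗━━━━━━━━━━━━━━━━━━━┃ 8  9 10 11 12* 13 14   ┃┃  
                  ┃[wor┃15 16* 17* 18* 19 20 21 ┃┃  
                  ┃host┃22 23 24 25* 26 27 28   ┃┃  


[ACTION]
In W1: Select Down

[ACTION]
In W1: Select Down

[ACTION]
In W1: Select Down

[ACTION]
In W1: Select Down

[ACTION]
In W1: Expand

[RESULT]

   ┃ FileBrowser                      ┃             
   ┠──────────────────────────────────┨             
   ┃> [-] app/                        ┃             
   ┃    server.ts                     ┃             
   ┃    handler.go                    ┃             
   ┃    worker.c                      ┃             
   ┃    router.toml                   ┃━━━━━━━━━━┓  
   ┃    client.json    ┏━━━━━━━━━━━━━━━━━━━━━━━━┓┃  
   ┃    types.html     ┃ CalendarWidget         ┃┨  
   ┃    parser.ts      ┠────────────────────────┨┃  
   ┃    auth.json      ┃     September 2025     ┃┃  
   ┃    helpers.yaml   ┃Mo Tu We Th Fr Sa Su    ┃┃  
   ┃                   ┃ 1  2  3  4*  5  6  7   ┃┃  
   ┗━━━━━━━━━━━━━━━━━━━┃ 8  9 10 11 12* 13 14   ┃┃  
                  ┃[wor┃15 16* 17* 18* 19 20 21 ┃┃  
                  ┃host┃22 23 24 25* 26 27 28   ┃┃  


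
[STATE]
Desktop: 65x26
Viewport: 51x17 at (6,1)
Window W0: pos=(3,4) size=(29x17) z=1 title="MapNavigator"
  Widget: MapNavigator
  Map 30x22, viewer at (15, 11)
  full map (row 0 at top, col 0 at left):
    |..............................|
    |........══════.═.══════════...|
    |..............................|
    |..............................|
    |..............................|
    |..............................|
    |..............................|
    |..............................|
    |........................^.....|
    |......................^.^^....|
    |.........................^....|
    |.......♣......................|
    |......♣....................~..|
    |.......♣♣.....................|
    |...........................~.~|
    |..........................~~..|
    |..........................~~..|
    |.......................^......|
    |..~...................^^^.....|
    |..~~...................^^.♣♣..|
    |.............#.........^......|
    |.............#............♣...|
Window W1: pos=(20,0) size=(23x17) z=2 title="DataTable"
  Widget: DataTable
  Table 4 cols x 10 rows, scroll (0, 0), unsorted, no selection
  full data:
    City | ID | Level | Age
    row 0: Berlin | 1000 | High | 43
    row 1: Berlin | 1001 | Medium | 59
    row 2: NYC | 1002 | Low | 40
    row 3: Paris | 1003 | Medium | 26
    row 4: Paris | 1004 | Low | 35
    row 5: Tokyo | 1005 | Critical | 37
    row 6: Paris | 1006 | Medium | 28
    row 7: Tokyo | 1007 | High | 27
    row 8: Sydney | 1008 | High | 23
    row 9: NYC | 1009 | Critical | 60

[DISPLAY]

              ┃ DataTable           ┃              
              ┠─────────────────────┨              
              ┃City  │ID  │Level   │┃              
━━━━━━━━━━━━━━┃──────┼────┼────────┼┃              
apNavigator   ┃Berlin│1000│High    │┃              
──────────────┃Berlin│1001│Medium  │┃              
..............┃NYC   │1002│Low     │┃              
..............┃Paris │1003│Medium  │┃              
..............┃Paris │1004│Low     │┃              
..............┃Tokyo │1005│Critical│┃              
..............┃Paris │1006│Medium  │┃              
..............┃Tokyo │1007│High    │┃              
...♣.......@..┃Sydney│1008│High    │┃              
..♣...........┃NYC   │1009│Critical│┃              
...♣♣.........┃                     ┃              
..............┗━━━━━━━━━━━━━━━━━━━━━┛              
......................~~.┃                         


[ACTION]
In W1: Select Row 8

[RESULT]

              ┃ DataTable           ┃              
              ┠─────────────────────┨              
              ┃City  │ID  │Level   │┃              
━━━━━━━━━━━━━━┃──────┼────┼────────┼┃              
apNavigator   ┃Berlin│1000│High    │┃              
──────────────┃Berlin│1001│Medium  │┃              
..............┃NYC   │1002│Low     │┃              
..............┃Paris │1003│Medium  │┃              
..............┃Paris │1004│Low     │┃              
..............┃Tokyo │1005│Critical│┃              
..............┃Paris │1006│Medium  │┃              
..............┃Tokyo │1007│High    │┃              
...♣.......@..┃>ydney│1008│High    │┃              
..♣...........┃NYC   │1009│Critical│┃              
...♣♣.........┃                     ┃              
..............┗━━━━━━━━━━━━━━━━━━━━━┛              
......................~~.┃                         


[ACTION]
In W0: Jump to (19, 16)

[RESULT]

              ┃ DataTable           ┃              
              ┠─────────────────────┨              
              ┃City  │ID  │Level   │┃              
━━━━━━━━━━━━━━┃──────┼────┼────────┼┃              
apNavigator   ┃Berlin│1000│High    │┃              
──────────────┃Berlin│1001│Medium  │┃              
..............┃NYC   │1002│Low     │┃              
..............┃Paris │1003│Medium  │┃              
..............┃Paris │1004│Low     │┃              
♣.............┃Tokyo │1005│Critical│┃              
..............┃Paris │1006│Medium  │┃              
..............┃Tokyo │1007│High    │┃              
...........@..┃>ydney│1008│High    │┃              
..............┃NYC   │1009│Critical│┃              
..............┃                     ┃              
..............┗━━━━━━━━━━━━━━━━━━━━━┛              
.....#.........^......   ┃                         


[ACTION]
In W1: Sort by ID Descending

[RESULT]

              ┃ DataTable           ┃              
              ┠─────────────────────┨              
              ┃City  │ID ▼│Level   │┃              
━━━━━━━━━━━━━━┃──────┼────┼────────┼┃              
apNavigator   ┃NYC   │1009│Critical│┃              
──────────────┃Sydney│1008│High    │┃              
..............┃Tokyo │1007│High    │┃              
..............┃Paris │1006│Medium  │┃              
..............┃Tokyo │1005│Critical│┃              
♣.............┃Paris │1004│Low     │┃              
..............┃Paris │1003│Medium  │┃              
..............┃NYC   │1002│Low     │┃              
...........@..┃>erlin│1001│Medium  │┃              
..............┃Berlin│1000│High    │┃              
..............┃                     ┃              
..............┗━━━━━━━━━━━━━━━━━━━━━┛              
.....#.........^......   ┃                         


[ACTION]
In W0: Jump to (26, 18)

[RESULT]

              ┃ DataTable           ┃              
              ┠─────────────────────┨              
              ┃City  │ID ▼│Level   │┃              
━━━━━━━━━━━━━━┃──────┼────┼────────┼┃              
apNavigator   ┃NYC   │1009│Critical│┃              
──────────────┃Sydney│1008│High    │┃              
............~.┃Tokyo │1007│High    │┃              
..............┃Paris │1006│Medium  │┃              
............~.┃Tokyo │1005│Critical│┃              
...........~~.┃Paris │1004│Low     │┃              
...........~~.┃Paris │1003│Medium  │┃              
........^.....┃NYC   │1002│Low     │┃              
.......^^^.@..┃>erlin│1001│Medium  │┃              
........^^.♣♣.┃Berlin│1000│High    │┃              
........^.....┃                     ┃              
...........♣..┗━━━━━━━━━━━━━━━━━━━━━┛              
                         ┃                         


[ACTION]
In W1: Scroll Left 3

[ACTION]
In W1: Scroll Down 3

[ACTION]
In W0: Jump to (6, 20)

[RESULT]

              ┃ DataTable           ┃              
              ┠─────────────────────┨              
              ┃City  │ID ▼│Level   │┃              
━━━━━━━━━━━━━━┃──────┼────┼────────┼┃              
apNavigator   ┃NYC   │1009│Critical│┃              
──────────────┃Sydney│1008│High    │┃              
     .........┃Tokyo │1007│High    │┃              
     .........┃Paris │1006│Medium  │┃              
     .........┃Tokyo │1005│Critical│┃              
     .........┃Paris │1004│Low     │┃              
     ..~......┃Paris │1003│Medium  │┃              
     ..~~.....┃NYC   │1002│Low     │┃              
     ......@..┃>erlin│1001│Medium  │┃              
     .........┃Berlin│1000│High    │┃              
              ┃                     ┃              
              ┗━━━━━━━━━━━━━━━━━━━━━┛              
                         ┃                         


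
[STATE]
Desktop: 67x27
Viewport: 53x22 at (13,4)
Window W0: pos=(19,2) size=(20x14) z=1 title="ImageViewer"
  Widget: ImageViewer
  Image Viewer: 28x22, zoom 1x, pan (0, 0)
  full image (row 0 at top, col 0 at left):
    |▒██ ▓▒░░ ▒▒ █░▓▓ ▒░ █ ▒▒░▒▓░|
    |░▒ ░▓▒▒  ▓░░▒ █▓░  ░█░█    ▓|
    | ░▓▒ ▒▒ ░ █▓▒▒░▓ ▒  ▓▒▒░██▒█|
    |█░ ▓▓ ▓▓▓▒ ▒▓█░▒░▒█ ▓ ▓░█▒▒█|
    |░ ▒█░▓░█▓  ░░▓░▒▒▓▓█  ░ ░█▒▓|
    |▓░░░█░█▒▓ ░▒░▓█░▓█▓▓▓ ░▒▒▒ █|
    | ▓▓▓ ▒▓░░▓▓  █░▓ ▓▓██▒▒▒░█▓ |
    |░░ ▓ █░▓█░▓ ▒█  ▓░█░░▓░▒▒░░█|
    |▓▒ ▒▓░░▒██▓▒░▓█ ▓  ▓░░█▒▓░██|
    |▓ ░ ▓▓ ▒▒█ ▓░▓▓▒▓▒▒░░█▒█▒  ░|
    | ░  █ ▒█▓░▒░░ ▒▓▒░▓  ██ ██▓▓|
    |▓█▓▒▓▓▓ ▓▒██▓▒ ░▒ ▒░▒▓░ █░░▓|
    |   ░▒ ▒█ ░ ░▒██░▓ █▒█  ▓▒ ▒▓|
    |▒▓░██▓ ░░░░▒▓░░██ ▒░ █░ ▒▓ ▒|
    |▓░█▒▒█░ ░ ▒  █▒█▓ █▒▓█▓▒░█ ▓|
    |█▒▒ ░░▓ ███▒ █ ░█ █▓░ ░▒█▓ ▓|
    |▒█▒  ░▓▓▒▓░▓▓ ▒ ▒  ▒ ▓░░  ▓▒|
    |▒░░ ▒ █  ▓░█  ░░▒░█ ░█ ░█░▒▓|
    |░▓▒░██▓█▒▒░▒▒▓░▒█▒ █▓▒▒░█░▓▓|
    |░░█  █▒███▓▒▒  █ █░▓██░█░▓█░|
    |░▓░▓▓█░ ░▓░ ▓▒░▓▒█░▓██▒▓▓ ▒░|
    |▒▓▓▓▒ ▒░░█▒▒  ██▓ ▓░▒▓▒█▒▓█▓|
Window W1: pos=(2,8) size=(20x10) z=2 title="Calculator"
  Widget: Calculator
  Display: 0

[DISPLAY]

      ┠──────────────────┨                           
      ┃▒██ ▓▒░░ ▒▒ █░▓▓ ▒┃                           
      ┃░▒ ░▓▒▒  ▓░░▒ █▓░ ┃                           
      ┃ ░▓▒ ▒▒ ░ █▓▒▒░▓ ▒┃                           
━━━━━━━━┓ ▓▓ ▓▓▓▒ ▒▓█░▒░▒┃                           
r       ┃▒█░▓░█▓  ░░▓░▒▒▓┃                           
────────┨░░█░█▒▓ ░▒░▓█░▓█┃                           
       0┃▓▓ ▒▓░░▓▓  █░▓ ▓┃                           
──┬───┐ ┃ ▓ █░▓█░▓ ▒█  ▓░┃                           
9 │ ÷ │ ┃ ▒▓░░▒██▓▒░▓█ ▓ ┃                           
──┼───┤ ┃░ ▓▓ ▒▒█ ▓░▓▓▒▓▒┃                           
6 │ × │ ┃━━━━━━━━━━━━━━━━┛                           
──┴───┘ ┃                                            
━━━━━━━━┛                                            
                                                     
                                                     
                                                     
                                                     
                                                     
                                                     
                                                     
                                                     


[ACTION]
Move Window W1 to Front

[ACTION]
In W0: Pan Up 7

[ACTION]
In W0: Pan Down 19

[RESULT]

      ┠──────────────────┨                           
      ┃░░█  █▒███▓▒▒  █ █┃                           
      ┃░▓░▓▓█░ ░▓░ ▓▒░▓▒█┃                           
      ┃▒▓▓▓▒ ▒░░█▒▒  ██▓ ┃                           
━━━━━━━━┓                ┃                           
r       ┃                ┃                           
────────┨                ┃                           
       0┃                ┃                           
──┬───┐ ┃                ┃                           
9 │ ÷ │ ┃                ┃                           
──┼───┤ ┃                ┃                           
6 │ × │ ┃━━━━━━━━━━━━━━━━┛                           
──┴───┘ ┃                                            
━━━━━━━━┛                                            
                                                     
                                                     
                                                     
                                                     
                                                     
                                                     
                                                     
                                                     


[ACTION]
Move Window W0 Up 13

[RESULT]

      ┃░▓░▓▓█░ ░▓░ ▓▒░▓▒█┃                           
      ┃▒▓▓▓▒ ▒░░█▒▒  ██▓ ┃                           
      ┃                  ┃                           
      ┃                  ┃                           
━━━━━━━━┓                ┃                           
r       ┃                ┃                           
────────┨                ┃                           
       0┃                ┃                           
──┬───┐ ┃                ┃                           
9 │ ÷ │ ┃━━━━━━━━━━━━━━━━┛                           
──┼───┤ ┃                                            
6 │ × │ ┃                                            
──┴───┘ ┃                                            
━━━━━━━━┛                                            
                                                     
                                                     
                                                     
                                                     
                                                     
                                                     
                                                     
                                                     


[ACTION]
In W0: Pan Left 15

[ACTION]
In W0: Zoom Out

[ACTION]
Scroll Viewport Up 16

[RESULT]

      ┏━━━━━━━━━━━━━━━━━━┓                           
      ┃ ImageViewer      ┃                           
      ┠──────────────────┨                           
      ┃░░█  █▒███▓▒▒  █ █┃                           
      ┃░▓░▓▓█░ ░▓░ ▓▒░▓▒█┃                           
      ┃▒▓▓▓▒ ▒░░█▒▒  ██▓ ┃                           
      ┃                  ┃                           
      ┃                  ┃                           
━━━━━━━━┓                ┃                           
r       ┃                ┃                           
────────┨                ┃                           
       0┃                ┃                           
──┬───┐ ┃                ┃                           
9 │ ÷ │ ┃━━━━━━━━━━━━━━━━┛                           
──┼───┤ ┃                                            
6 │ × │ ┃                                            
──┴───┘ ┃                                            
━━━━━━━━┛                                            
                                                     
                                                     
                                                     
                                                     
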